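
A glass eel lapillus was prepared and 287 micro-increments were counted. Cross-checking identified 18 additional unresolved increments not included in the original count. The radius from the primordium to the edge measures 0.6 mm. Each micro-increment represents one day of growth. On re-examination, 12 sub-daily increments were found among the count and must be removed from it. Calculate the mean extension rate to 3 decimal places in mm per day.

Correcting the raw count gives 287 − 12 + 18 = 293 true micro-increments.
Extension rate ≈ 0.6 / 293 = 0.002 mm per day.

0.002 mm per day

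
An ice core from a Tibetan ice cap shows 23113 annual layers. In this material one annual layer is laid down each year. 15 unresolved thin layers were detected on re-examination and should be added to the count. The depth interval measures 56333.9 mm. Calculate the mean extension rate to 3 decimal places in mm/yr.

After corrections the count is 23113 + 15 = 23128 annual layers.
56333.9 mm over 23128 years gives 56333.9 / 23128 ≈ 2.436 mm/yr.

2.436 mm/yr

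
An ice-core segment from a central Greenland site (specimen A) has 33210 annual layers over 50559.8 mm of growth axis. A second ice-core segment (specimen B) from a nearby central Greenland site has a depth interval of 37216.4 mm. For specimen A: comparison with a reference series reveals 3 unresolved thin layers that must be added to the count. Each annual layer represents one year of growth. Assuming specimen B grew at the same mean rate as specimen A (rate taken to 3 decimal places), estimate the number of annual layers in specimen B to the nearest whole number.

24452 annual layers

Specimen A: true annual layer count = 33210 + 3 = 33213.
A: 50559.8 mm over 33213 years gives 50559.8 / 33213 ≈ 1.522 mm per year.
Specimen B: 37216.4 mm / 1.522 mm per year = 24452.30 years ≈ 24452 annual layers.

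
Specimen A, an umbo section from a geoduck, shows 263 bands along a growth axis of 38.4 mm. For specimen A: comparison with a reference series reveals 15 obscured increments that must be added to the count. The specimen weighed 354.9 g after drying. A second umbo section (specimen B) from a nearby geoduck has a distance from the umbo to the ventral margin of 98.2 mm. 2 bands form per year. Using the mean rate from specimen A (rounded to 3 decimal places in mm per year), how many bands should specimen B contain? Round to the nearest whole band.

712 bands

Specimen A: after corrections the count is 263 + 15 = 278 bands.
Specimen A: dividing by 2 bands per year: 278 / 2 = 139 years.
A: Mean rate = 38.4 mm / 139 years ≈ 0.276 mm/year.
For B, 98.2 / 0.276 = 355.80 years; at 2 bands per year that is 355.80 × 2 ≈ 712 bands.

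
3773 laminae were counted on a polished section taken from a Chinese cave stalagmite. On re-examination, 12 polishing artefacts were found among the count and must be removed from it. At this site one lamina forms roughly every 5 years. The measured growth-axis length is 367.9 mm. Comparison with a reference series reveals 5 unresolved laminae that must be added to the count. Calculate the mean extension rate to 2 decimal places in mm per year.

0.02 mm per year

Adjusted count: 3773 − 12 + 5 = 3766 laminae.
Multiplying by 5 years per lamina: 3766 × 5 = 18830 years.
Extension rate ≈ 367.9 / 18830 = 0.02 mm per year.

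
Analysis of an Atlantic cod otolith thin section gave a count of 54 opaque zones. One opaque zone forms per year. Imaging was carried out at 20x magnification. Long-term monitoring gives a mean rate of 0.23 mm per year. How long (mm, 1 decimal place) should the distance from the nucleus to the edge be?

54 years of growth are recorded.
54 years at 0.23 mm/year gives 0.23 × 54 = 12.4 mm.

12.4 mm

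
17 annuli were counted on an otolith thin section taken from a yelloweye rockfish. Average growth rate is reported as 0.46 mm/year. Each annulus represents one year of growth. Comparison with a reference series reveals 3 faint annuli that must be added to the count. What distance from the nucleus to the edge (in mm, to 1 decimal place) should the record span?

True annulus count = 17 + 3 = 20.
Length ≈ 0.46 × 20 = 9.2 mm.

9.2 mm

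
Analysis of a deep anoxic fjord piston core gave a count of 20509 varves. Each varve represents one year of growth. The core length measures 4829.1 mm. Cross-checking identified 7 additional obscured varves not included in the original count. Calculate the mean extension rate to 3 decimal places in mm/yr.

0.235 mm/yr

True varve count = 20509 + 7 = 20516.
4829.1 mm over 20516 years gives 4829.1 / 20516 ≈ 0.235 mm/yr.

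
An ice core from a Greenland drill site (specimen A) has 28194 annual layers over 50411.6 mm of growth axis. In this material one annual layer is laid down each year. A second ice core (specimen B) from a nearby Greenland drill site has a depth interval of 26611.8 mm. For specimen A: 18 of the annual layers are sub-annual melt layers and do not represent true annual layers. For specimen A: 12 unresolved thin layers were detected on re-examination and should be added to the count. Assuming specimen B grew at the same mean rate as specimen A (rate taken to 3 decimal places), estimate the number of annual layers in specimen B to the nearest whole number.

Specimen A: correcting the raw count gives 28194 − 18 + 12 = 28188 true annual layers.
A: Extension rate ≈ 50411.6 / 28188 = 1.788 mm/year.
B spans 26611.8 / 1.788 = 14883.56 years ≈ 14884 annual layers.

14884 annual layers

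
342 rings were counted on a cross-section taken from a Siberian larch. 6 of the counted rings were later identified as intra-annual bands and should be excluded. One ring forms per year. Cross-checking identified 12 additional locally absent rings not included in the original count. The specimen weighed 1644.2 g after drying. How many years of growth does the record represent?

348 years

Adjusted count: 342 − 6 + 12 = 348 rings.
With a one-to-one ring periodicity this is 348 years.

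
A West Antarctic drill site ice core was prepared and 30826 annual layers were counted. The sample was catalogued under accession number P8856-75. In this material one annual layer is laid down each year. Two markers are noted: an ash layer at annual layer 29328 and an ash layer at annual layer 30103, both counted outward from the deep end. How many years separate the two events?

775 years

30103 − 29328 = 775 annual layers lie between the two events.
That is 775 years at one annual layer per year.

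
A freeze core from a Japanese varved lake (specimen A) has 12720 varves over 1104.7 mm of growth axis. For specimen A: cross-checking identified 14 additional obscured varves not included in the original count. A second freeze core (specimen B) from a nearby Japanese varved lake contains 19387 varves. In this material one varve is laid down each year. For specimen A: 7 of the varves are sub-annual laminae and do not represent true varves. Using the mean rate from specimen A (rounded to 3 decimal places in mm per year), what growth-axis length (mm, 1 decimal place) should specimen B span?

1686.7 mm

Specimen A: after corrections the count is 12720 − 7 + 14 = 12727 varves.
A: Mean rate = 1104.7 mm / 12727 years ≈ 0.087 mm per year.
Length of B = 0.087 × 19387 = 1686.7 mm.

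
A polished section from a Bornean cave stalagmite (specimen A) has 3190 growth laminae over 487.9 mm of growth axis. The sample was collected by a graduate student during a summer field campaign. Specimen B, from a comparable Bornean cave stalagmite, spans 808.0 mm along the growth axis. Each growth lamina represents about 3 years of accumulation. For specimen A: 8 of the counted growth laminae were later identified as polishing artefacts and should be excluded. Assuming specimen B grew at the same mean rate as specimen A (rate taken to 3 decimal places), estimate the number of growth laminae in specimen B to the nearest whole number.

5281 growth laminae

Specimen A: after corrections the count is 3190 − 8 = 3182 growth laminae.
Specimen A: multiplying by 3 years per growth lamina: 3182 × 3 = 9546 years.
A: 487.9 mm over 9546 years gives 487.9 / 9546 ≈ 0.051 mm/yr.
B spans 808.0 / 0.051 = 15843.14 years; at 3 years per growth lamina that is 15843.14 / 3 ≈ 5281 growth laminae.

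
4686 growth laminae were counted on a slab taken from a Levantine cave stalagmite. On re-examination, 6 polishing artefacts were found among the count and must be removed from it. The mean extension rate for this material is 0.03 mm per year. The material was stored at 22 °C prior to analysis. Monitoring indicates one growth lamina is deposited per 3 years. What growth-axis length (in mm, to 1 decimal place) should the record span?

True growth lamina count = 4686 − 6 = 4680.
4680 growth laminae at 3 years each span 4680 × 3 = 14040 years.
Length ≈ 0.03 × 14040 = 421.2 mm.

421.2 mm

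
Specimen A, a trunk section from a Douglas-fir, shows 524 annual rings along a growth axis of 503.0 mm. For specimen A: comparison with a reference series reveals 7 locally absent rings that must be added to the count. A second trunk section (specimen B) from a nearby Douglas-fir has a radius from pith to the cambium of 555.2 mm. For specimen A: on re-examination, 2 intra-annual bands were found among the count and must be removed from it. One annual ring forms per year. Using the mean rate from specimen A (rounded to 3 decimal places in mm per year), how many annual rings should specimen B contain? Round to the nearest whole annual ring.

Specimen A: adjusted count: 524 − 2 + 7 = 529 annual rings.
A: Extension rate ≈ 503.0 / 529 = 0.951 mm/year.
Specimen B: 555.2 mm / 0.951 mm per year = 583.81 years ≈ 584 annual rings.

584 annual rings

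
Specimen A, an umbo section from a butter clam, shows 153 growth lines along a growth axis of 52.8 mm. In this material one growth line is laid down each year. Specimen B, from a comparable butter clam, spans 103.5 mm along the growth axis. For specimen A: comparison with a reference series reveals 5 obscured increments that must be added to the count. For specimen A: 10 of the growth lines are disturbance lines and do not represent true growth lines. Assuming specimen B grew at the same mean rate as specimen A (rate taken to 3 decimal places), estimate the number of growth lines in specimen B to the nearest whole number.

Specimen A: true growth line count = 153 − 10 + 5 = 148.
A: Extension rate ≈ 52.8 / 148 = 0.357 mm/yr.
B spans 103.5 / 0.357 = 289.92 years ≈ 290 growth lines.

290 growth lines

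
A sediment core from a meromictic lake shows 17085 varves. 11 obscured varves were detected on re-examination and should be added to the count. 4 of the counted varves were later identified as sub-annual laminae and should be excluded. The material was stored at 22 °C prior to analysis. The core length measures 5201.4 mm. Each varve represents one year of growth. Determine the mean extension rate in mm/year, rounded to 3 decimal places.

0.304 mm/year

Adjusted count: 17085 − 4 + 11 = 17092 varves.
5201.4 mm over 17092 years gives 5201.4 / 17092 ≈ 0.304 mm/year.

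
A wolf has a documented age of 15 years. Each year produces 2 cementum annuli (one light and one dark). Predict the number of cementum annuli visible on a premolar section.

15 years at 2 cementum annuli per year gives 15 × 2 = 30 cementum annuli.
So 30 cementum annuli should be present.

30 cementum annuli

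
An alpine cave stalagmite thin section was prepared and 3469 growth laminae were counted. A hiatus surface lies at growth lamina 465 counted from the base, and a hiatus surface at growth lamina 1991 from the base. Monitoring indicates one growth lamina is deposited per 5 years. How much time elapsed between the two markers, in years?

7630 years

The two markers are separated by 1991 − 465 = 1526 growth laminae.
At 5 years per growth lamina, 1526 × 5 = 7630 years.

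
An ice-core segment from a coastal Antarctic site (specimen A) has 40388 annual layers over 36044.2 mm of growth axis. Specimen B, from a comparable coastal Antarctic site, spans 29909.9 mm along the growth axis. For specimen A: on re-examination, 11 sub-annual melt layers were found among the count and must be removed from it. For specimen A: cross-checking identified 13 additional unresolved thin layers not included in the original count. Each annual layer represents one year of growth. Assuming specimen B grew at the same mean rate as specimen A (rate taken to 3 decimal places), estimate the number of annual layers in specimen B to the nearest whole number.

Specimen A: adjusted count: 40388 − 11 + 13 = 40390 annual layers.
A: Extension rate ≈ 36044.2 / 40390 = 0.892 mm/year.
B spans 29909.9 / 0.892 = 33531.28 years ≈ 33531 annual layers.

33531 annual layers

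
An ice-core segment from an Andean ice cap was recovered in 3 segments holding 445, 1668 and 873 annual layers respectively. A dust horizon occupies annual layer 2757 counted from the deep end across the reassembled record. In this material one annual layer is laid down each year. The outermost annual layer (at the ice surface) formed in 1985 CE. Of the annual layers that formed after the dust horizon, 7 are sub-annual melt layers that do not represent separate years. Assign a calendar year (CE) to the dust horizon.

Total annual layers = 445 + 1668 + 873 = 2986.
2986 − 2757 = 229 annual layers lie beyond the dust horizon toward the ice surface.
Excluding 7 false annual layers: 229 − 7 = 222.
Counting back 222 years from 1985 CE places the dust horizon in 1985 − 222 = 1763 CE.

1763 CE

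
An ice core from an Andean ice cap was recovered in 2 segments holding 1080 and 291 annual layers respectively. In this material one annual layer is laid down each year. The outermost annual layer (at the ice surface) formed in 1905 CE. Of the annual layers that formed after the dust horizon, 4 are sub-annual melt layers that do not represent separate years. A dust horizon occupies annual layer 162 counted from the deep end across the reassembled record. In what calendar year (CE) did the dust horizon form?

Total annual layers = 1080 + 291 = 1371.
Between annual layer 162 and the ice surface there are 1371 − 162 = 1209 annual layers.
Removing the 4 false annual layers leaves 1209 − 4 = 1205 true annual layers beyond the dust horizon.
1905 − 1205 = 700 CE.

700 CE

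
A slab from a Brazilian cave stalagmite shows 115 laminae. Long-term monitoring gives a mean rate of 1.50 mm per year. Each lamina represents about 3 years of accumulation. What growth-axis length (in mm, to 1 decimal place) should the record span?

517.5 mm

Multiplying by 3 years per lamina: 115 × 3 = 345 years.
345 years at 1.50 mm/year gives 1.50 × 345 = 517.5 mm.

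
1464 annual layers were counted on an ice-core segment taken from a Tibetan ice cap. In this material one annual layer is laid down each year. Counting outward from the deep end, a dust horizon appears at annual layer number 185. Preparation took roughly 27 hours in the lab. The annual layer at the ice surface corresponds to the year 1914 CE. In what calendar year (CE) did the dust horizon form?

The dust horizon sits at annual layer 185 from the deep end, so 1464 − 185 = 1279 annual layers formed after it.
Counting back 1279 years from 1914 CE places the dust horizon in 1914 − 1279 = 635 CE.

635 CE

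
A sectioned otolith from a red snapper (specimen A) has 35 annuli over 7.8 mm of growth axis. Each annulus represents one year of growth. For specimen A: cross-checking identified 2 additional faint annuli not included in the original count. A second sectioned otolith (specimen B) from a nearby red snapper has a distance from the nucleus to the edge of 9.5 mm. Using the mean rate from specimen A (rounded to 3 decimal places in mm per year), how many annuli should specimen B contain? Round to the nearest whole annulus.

45 annuli

Specimen A: true annulus count = 35 + 2 = 37.
A: Extension rate ≈ 7.8 / 37 = 0.211 mm/year.
For B, 9.5 / 0.211 = 45.02 years ≈ 45 annuli.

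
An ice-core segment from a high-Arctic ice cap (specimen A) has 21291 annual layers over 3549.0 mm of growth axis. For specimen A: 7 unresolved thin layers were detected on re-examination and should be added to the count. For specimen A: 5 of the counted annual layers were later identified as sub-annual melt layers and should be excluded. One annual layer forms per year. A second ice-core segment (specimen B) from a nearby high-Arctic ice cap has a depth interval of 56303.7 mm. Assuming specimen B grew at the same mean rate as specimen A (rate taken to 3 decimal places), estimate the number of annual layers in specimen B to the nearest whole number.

337148 annual layers

Specimen A: correcting the raw count gives 21291 − 5 + 7 = 21293 true annual layers.
A: 3549.0 mm over 21293 years gives 3549.0 / 21293 ≈ 0.167 mm/yr.
Specimen B: 56303.7 mm / 0.167 mm per year = 337147.90 years ≈ 337148 annual layers.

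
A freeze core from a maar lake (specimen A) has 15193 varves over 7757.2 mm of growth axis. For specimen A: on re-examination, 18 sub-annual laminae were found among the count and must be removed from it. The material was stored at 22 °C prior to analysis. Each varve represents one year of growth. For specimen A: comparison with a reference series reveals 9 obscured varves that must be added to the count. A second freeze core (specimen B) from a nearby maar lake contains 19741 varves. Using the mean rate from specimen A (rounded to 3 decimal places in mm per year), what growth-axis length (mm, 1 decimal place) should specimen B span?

Specimen A: true varve count = 15193 − 18 + 9 = 15184.
A: 7757.2 mm over 15184 years gives 7757.2 / 15184 ≈ 0.511 mm per year.
Length of B = 0.511 × 19741 = 10087.7 mm.

10087.7 mm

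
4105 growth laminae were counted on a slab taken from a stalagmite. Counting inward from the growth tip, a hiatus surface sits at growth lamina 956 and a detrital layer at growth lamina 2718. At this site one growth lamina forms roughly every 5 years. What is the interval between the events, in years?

8810 yr

2718 − 956 = 1762 growth laminae lie between the two events.
Multiplying by 5 years per growth lamina: 1762 × 5 = 8810 years.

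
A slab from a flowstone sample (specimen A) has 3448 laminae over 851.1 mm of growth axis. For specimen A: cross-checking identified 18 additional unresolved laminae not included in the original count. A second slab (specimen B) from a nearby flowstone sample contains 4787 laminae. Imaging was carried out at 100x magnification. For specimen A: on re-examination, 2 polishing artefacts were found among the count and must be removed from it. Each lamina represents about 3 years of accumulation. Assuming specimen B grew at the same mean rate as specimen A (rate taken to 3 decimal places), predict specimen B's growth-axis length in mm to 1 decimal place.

1177.6 mm

Specimen A: correcting the raw count gives 3448 − 2 + 18 = 3464 true laminae.
Specimen A: multiplying by 3 years per lamina: 3464 × 3 = 10392 years.
A: 851.1 mm over 10392 years gives 851.1 / 10392 ≈ 0.082 mm/year.
Specimen B: 4787 laminae at 3 years each span 4787 × 3 = 14361 years. For B, 0.082 mm/year × 14361 years = 1177.6 mm.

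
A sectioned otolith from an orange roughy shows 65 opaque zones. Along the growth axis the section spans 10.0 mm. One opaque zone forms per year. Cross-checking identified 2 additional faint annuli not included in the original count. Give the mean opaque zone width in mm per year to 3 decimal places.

0.149 mm per year

Correcting the raw count gives 65 + 2 = 67 true opaque zones.
Mean rate = 10.0 mm / 67 years ≈ 0.149 mm per year.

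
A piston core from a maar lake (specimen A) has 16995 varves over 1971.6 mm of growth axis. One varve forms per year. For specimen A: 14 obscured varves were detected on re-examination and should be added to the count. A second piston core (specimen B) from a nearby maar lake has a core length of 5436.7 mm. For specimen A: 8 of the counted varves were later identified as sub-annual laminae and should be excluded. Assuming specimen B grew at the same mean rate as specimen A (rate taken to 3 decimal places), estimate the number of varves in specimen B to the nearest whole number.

46868 varves

Specimen A: correcting the raw count gives 16995 − 8 + 14 = 17001 true varves.
A: Mean rate = 1971.6 mm / 17001 years ≈ 0.116 mm per year.
For B, 5436.7 / 0.116 = 46868.10 years ≈ 46868 varves.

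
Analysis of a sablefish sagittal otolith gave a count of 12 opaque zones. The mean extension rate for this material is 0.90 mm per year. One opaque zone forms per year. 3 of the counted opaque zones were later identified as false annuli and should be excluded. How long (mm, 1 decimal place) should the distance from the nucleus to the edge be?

After corrections the count is 12 − 3 = 9 opaque zones.
Predicted length = 0.90 mm/year × 9 years = 8.1 mm.

8.1 mm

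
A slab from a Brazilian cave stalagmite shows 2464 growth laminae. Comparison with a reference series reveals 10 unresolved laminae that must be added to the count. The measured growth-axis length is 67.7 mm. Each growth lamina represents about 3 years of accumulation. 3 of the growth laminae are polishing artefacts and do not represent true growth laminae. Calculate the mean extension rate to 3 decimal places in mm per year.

0.009 mm per year

After corrections the count is 2464 − 3 + 10 = 2471 growth laminae.
2471 growth laminae at 3 years each span 2471 × 3 = 7413 years.
67.7 mm over 7413 years gives 67.7 / 7413 ≈ 0.009 mm per year.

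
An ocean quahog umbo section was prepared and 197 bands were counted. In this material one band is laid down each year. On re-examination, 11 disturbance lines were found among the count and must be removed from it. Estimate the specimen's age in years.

True band count = 197 − 11 = 186.
With a one-to-one band periodicity this is 186 years.

186 years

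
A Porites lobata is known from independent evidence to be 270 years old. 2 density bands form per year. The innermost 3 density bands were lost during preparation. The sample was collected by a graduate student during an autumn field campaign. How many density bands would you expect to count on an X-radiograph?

Expected density bands: 270 × 2 = 540.
540 − 3 missed = 537 density bands expected in the prepared section.

537 density bands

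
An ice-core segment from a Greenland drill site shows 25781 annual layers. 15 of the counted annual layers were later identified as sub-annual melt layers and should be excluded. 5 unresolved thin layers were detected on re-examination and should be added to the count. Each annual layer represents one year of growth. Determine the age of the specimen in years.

25771 yr

Adjusted count: 25781 − 15 + 5 = 25771 annual layers.
One annual layer per year makes the duration 25771 years.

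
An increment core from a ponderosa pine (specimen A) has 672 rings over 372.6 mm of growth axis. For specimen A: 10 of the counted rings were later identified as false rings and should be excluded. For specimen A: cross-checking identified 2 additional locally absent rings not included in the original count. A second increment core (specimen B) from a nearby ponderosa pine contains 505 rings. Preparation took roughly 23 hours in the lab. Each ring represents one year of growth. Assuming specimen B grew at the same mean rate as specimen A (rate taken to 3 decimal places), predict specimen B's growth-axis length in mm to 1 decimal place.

283.3 mm

Specimen A: adjusted count: 672 − 10 + 2 = 664 rings.
A: Mean rate = 372.6 mm / 664 years ≈ 0.561 mm/year.
B's length ≈ 0.561 × 505 = 283.3 mm.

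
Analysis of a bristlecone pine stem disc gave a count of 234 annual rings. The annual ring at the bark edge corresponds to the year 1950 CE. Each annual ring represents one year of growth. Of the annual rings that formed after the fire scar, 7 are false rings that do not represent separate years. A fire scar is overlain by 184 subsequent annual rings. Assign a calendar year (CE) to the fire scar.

1773 CE

There are 184 annual rings younger than the fire scar.
Excluding 7 false annual rings: 184 − 7 = 177.
1950 − 177 = 1773 CE.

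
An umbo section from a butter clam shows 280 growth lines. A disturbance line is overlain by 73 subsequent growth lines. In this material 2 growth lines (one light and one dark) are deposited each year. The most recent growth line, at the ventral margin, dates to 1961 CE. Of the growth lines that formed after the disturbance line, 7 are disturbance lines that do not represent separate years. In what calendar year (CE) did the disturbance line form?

73 growth lines post-date the disturbance line.
73 − 7 false = 66 true growth lines after the disturbance line.
With 2 growth lines per year, 66 / 2 = 33 years.
Counting back 33 years from 1961 CE places the disturbance line in 1961 − 33 = 1928 CE.

1928 CE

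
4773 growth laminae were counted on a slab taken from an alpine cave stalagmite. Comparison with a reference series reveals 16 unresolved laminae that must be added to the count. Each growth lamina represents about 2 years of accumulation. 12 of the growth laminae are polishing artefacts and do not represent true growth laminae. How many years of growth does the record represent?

9554 years

Adjusted count: 4773 − 12 + 16 = 4777 growth laminae.
At 2 years per growth lamina, 4777 × 2 = 9554 years.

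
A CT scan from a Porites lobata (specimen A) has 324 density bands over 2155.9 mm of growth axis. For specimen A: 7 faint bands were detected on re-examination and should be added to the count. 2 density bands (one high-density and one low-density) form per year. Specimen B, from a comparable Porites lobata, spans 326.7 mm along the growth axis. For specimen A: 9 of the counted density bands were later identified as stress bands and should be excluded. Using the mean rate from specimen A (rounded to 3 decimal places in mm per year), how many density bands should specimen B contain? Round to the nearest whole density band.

Specimen A: true density band count = 324 − 9 + 7 = 322.
Specimen A: dividing by 2 density bands per year: 322 / 2 = 161 years.
A: 2155.9 mm over 161 years gives 2155.9 / 161 ≈ 13.391 mm/year.
For B, 326.7 / 13.391 = 24.40 years; at 2 density bands per year that is 24.40 × 2 ≈ 49 density bands.

49 density bands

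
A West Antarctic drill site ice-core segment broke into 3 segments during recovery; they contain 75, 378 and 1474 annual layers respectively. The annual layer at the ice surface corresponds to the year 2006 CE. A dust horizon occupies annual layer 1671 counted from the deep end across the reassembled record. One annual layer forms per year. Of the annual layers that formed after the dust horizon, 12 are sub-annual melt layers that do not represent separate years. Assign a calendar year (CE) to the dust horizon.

Total annual layers = 75 + 378 + 1474 = 1927.
1927 − 1671 = 256 annual layers lie beyond the dust horizon toward the ice surface.
Removing the 12 false annual layers leaves 256 − 12 = 244 true annual layers beyond the dust horizon.
2006 − 244 = 1762 CE.

1762 CE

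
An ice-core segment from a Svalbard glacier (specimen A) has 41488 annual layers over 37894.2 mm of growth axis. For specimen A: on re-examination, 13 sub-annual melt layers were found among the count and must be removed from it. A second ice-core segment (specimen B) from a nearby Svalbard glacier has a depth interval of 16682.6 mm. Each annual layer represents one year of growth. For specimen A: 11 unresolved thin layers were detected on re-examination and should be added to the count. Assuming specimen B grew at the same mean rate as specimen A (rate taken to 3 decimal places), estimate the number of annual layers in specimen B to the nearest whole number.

18272 annual layers

Specimen A: adjusted count: 41488 − 13 + 11 = 41486 annual layers.
A: 37894.2 mm over 41486 years gives 37894.2 / 41486 ≈ 0.913 mm/yr.
For B, 16682.6 / 0.913 = 18272.29 years ≈ 18272 annual layers.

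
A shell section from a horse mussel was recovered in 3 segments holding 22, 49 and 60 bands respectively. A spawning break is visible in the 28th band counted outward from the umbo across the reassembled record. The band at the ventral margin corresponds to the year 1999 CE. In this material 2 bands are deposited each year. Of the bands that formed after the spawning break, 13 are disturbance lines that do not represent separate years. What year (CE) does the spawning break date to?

1954 CE

Total bands = 22 + 49 + 60 = 131.
131 − 28 = 103 bands lie beyond the spawning break toward the ventral margin.
Removing the 13 false bands leaves 103 − 13 = 90 true bands beyond the spawning break.
90 bands at 2 per year is 90 / 2 = 45 years.
1999 − 45 = 1954 CE.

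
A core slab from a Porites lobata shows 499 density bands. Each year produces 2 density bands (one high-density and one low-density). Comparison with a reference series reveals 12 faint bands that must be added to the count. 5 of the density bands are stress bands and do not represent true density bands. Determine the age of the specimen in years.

After corrections the count is 499 − 5 + 12 = 506 density bands.
Dividing by 2 density bands per year: 506 / 2 = 253 years.

253 yr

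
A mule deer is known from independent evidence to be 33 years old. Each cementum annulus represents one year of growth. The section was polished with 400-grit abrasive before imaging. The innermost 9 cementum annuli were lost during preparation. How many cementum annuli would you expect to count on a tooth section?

24 cementum annuli

Expected cementum annuli over 33 years: 33.
33 − 9 missed = 24 cementum annuli expected in the prepared section.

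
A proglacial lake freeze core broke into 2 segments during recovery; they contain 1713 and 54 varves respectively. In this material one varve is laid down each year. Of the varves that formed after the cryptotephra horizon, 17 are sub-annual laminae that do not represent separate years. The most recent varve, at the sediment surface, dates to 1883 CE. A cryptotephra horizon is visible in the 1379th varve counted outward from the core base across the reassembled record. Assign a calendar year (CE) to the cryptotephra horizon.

1512 CE

Total varves = 1713 + 54 = 1767.
The cryptotephra horizon sits at varve 1379 from the core base, so 1767 − 1379 = 388 varves formed after it.
388 − 17 false = 371 true varves after the cryptotephra horizon.
The varve at the sediment surface is 1883 CE, so the cryptotephra horizon dates to 1883 − 371 = 1512 CE.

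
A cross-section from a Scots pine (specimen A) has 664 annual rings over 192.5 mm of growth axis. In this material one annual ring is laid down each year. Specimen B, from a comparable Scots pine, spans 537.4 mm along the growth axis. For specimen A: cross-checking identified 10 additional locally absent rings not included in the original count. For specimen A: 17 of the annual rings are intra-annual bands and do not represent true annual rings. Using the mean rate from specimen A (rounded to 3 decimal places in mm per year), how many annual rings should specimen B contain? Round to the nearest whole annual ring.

Specimen A: after corrections the count is 664 − 17 + 10 = 657 annual rings.
A: 192.5 mm over 657 years gives 192.5 / 657 ≈ 0.293 mm per year.
For B, 537.4 / 0.293 = 1834.13 years ≈ 1834 annual rings.

1834 annual rings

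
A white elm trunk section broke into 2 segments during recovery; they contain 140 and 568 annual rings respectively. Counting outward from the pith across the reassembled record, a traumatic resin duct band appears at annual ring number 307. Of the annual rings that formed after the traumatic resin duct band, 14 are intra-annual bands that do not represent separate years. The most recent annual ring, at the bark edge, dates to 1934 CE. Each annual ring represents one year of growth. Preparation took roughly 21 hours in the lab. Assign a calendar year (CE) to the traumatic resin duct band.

Total annual rings = 140 + 568 = 708.
708 − 307 = 401 annual rings lie beyond the traumatic resin duct band toward the bark edge.
Removing the 14 false annual rings leaves 401 − 14 = 387 true annual rings beyond the traumatic resin duct band.
Counting back 387 years from 1934 CE places the traumatic resin duct band in 1934 − 387 = 1547 CE.

1547 CE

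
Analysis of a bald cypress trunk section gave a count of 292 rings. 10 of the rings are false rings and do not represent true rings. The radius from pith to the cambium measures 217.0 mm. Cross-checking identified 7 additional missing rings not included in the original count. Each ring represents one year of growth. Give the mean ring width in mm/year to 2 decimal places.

Adjusted count: 292 − 10 + 7 = 289 rings.
Mean rate = 217.0 mm / 289 years ≈ 0.75 mm/year.

0.75 mm/year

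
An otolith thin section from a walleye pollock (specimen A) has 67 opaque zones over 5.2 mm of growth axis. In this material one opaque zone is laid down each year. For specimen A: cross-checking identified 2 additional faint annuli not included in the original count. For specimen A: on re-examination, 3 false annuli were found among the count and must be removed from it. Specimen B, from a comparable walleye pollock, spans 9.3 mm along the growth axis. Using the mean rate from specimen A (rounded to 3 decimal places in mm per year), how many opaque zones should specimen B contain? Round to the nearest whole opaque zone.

Specimen A: adjusted count: 67 − 3 + 2 = 66 opaque zones.
A: Mean rate = 5.2 mm / 66 years ≈ 0.079 mm/yr.
For B, 9.3 / 0.079 = 117.72 years ≈ 118 opaque zones.

118 opaque zones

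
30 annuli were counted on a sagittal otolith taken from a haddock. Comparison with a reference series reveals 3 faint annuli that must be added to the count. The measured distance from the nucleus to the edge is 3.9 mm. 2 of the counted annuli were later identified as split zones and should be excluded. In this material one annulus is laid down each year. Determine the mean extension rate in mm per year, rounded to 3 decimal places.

0.126 mm per year

After corrections the count is 30 − 2 + 3 = 31 annuli.
3.9 mm over 31 years gives 3.9 / 31 ≈ 0.126 mm per year.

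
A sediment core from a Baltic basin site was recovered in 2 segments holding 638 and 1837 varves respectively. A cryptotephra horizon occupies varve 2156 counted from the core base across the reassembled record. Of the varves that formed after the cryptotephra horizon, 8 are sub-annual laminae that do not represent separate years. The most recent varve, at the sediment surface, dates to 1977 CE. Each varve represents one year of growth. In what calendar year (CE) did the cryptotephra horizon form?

1666 CE

Total varves = 638 + 1837 = 2475.
2475 − 2156 = 319 varves lie beyond the cryptotephra horizon toward the sediment surface.
319 − 8 false = 311 true varves after the cryptotephra horizon.
Counting back 311 years from 1977 CE places the cryptotephra horizon in 1977 − 311 = 1666 CE.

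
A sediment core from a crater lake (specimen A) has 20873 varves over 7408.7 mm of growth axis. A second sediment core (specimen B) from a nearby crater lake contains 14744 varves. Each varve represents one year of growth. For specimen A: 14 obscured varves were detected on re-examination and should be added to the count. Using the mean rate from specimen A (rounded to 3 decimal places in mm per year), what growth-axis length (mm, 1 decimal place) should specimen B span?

Specimen A: adjusted count: 20873 + 14 = 20887 varves.
A: 7408.7 mm over 20887 years gives 7408.7 / 20887 ≈ 0.355 mm/yr.
B's length ≈ 0.355 × 14744 = 5234.1 mm.

5234.1 mm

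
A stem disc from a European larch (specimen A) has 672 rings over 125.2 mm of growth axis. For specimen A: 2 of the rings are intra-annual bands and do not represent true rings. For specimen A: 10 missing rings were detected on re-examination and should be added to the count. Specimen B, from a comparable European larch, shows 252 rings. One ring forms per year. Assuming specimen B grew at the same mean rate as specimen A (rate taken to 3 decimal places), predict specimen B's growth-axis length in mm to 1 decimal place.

Specimen A: adjusted count: 672 − 2 + 10 = 680 rings.
A: Mean rate = 125.2 mm / 680 years ≈ 0.184 mm/yr.
Length of B = 0.184 × 252 = 46.4 mm.

46.4 mm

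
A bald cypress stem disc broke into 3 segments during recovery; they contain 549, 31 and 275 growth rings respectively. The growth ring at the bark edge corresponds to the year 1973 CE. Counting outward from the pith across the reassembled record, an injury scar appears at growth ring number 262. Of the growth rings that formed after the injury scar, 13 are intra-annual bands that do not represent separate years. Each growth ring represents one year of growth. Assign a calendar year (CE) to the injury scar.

1393 CE

Total growth rings = 549 + 31 + 275 = 855.
855 − 262 = 593 growth rings lie beyond the injury scar toward the bark edge.
593 − 13 false = 580 true growth rings after the injury scar.
1973 − 580 = 1393 CE.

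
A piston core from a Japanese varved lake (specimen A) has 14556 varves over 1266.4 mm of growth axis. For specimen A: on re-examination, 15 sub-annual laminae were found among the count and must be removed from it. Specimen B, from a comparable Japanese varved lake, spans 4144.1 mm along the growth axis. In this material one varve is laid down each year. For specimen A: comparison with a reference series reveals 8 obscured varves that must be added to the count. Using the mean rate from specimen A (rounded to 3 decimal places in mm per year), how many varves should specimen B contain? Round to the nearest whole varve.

47633 varves

Specimen A: adjusted count: 14556 − 15 + 8 = 14549 varves.
A: Mean rate = 1266.4 mm / 14549 years ≈ 0.087 mm per year.
B spans 4144.1 / 0.087 = 47633.33 years ≈ 47633 varves.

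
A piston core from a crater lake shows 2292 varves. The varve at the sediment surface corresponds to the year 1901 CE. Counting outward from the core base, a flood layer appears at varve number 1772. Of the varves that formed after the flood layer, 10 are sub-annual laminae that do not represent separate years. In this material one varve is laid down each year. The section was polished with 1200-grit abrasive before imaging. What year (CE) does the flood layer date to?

2292 − 1772 = 520 varves lie beyond the flood layer toward the sediment surface.
Removing the 10 false varves leaves 520 − 10 = 510 true varves beyond the flood layer.
1901 − 510 = 1391 CE.

1391 CE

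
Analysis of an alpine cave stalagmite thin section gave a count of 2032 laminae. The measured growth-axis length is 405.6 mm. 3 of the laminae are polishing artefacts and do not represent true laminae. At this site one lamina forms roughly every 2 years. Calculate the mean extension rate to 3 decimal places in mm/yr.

True lamina count = 2032 − 3 = 2029.
At 2 years per lamina, 2029 × 2 = 4058 years.
Mean rate = 405.6 mm / 4058 years ≈ 0.100 mm/yr.

0.100 mm/yr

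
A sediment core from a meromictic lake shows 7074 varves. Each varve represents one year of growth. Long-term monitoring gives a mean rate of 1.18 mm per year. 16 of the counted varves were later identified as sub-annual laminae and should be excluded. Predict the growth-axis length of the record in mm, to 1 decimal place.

8328.4 mm

Correcting the raw count gives 7074 − 16 = 7058 true varves.
7058 years at 1.18 mm/year gives 1.18 × 7058 = 8328.4 mm.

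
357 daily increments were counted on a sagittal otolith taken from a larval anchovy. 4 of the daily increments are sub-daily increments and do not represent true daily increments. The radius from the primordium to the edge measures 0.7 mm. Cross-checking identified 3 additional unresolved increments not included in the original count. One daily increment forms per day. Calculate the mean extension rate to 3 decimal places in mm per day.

True daily increment count = 357 − 4 + 3 = 356.
Extension rate ≈ 0.7 / 356 = 0.002 mm per day.

0.002 mm per day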